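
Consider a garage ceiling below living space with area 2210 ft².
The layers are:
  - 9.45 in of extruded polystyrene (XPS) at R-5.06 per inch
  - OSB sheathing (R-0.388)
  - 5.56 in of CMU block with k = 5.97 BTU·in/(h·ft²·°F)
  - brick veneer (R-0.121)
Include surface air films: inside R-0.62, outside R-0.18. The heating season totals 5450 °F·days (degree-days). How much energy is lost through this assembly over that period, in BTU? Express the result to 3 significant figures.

5770000 BTU

9.45 × 5.06 = 47.82
5.56/5.97 = 0.9313
R_total = 0.62 + 47.82 + 0.388 + 0.9313 + 0.121 + 0.18 = 50.06 ft²·°F·h/BTU
E = A × HDD × 24 / R = 2210 × 5450 × 24 / 50.06 = 5775000 BTU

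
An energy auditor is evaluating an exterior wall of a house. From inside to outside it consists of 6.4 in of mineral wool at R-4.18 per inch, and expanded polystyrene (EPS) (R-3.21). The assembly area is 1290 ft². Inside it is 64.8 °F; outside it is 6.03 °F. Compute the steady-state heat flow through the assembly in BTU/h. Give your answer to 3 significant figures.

2530 BTU/h

6.4 × 4.18 = 26.75
R_total = 26.75 + 3.21 = 29.96 ft²·°F·h/BTU
Q = A·ΔT/R = 1290 × (64.8 − 6.03) / 29.96 = 2530 BTU/h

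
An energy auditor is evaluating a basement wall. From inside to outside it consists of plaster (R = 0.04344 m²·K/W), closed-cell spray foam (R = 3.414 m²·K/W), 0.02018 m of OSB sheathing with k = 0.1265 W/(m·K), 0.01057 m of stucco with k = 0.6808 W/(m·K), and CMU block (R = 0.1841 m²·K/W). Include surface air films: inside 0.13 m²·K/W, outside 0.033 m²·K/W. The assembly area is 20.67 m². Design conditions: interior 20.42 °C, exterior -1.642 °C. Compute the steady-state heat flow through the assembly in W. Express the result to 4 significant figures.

114.6 W

0.02018/0.1265 = 0.15953
0.01057/0.6808 = 0.015526
R_total = 0.13 + 0.04344 + 3.414 + 0.15953 + 0.015526 + 0.1841 + 0.033 = 3.9796 m²·K/W
Q = A·ΔT/R = 20.67 × (20.42 − (-1.642)) / 3.9796 = 114.59 W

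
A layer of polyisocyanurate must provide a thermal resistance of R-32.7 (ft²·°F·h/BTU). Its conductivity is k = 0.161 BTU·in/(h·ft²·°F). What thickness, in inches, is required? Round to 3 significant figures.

5.26 in

L = R × k = 32.7 × 0.161 = 5.265 in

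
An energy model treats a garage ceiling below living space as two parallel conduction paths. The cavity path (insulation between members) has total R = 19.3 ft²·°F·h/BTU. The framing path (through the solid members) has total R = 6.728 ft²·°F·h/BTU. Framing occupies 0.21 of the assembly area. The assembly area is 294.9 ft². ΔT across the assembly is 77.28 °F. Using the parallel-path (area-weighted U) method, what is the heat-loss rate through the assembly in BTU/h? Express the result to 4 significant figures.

1644 BTU/h

U_eff = 0.79/19.3 + 0.21/6.728 = 0.040933 + 0.031213 = 0.072145
R_eff = 1/U_eff = 13.861 ft²·°F·h/BTU
Q = 294.9 × 77.28 / 13.861 = 1644.2 BTU/h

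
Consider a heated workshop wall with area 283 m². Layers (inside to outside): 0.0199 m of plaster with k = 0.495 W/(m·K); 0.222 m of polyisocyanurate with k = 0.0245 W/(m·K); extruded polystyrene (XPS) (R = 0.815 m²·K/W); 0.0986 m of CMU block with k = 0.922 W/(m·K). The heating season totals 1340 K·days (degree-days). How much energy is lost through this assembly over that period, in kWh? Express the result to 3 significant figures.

908 kWh

0.0199/0.495 = 0.0402
0.222/0.0245 = 9.061
0.0986/0.922 = 0.1069
R_total = 0.0402 + 9.061 + 0.815 + 0.1069 = 10.02 m²·K/W
E = A × HDD × 24 / R / 1000 = 283 × 1340 × 24 / 10.02 / 1000 = 908 kWh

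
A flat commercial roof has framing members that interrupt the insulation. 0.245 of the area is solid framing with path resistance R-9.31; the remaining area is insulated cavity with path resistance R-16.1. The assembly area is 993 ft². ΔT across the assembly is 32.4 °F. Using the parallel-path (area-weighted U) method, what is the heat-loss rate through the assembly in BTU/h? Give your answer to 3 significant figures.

U_eff = 0.755/16.1 + 0.245/9.31 = 0.04689 + 0.02632 = 0.07321
R_eff = 1/U_eff = 13.66 ft²·°F·h/BTU
Q = 993 × 32.4 / 13.66 = 2355 BTU/h

2360 BTU/h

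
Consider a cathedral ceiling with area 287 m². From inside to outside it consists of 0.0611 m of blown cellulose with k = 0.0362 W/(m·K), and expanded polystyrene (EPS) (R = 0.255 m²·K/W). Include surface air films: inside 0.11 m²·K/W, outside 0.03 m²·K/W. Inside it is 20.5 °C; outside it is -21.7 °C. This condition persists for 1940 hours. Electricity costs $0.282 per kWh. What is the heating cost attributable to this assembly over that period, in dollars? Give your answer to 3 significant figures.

0.0611/0.0362 = 1.688
R_total = 0.11 + 1.688 + 0.255 + 0.03 = 2.083 m²·K/W
Q = 287 × (20.5 − (-21.7)) / 2.083 = 5815 W
E = 5815 W × 1940 h / 1000 = 11280 kWh
Cost = 11280 × 0.282 = $3181

3180 dollars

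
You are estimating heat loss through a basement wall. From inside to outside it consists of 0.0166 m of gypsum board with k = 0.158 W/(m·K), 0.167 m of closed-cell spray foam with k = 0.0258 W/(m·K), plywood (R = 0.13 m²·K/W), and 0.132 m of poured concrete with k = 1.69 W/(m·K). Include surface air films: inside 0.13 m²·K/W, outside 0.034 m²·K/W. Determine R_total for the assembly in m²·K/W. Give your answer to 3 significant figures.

6.95 m²·K/W

0.0166/0.158 = 0.1051
0.167/0.0258 = 6.473
0.132/1.69 = 0.07811
R_total = 0.13 + 0.1051 + 6.473 + 0.13 + 0.07811 + 0.034 = 6.95 m²·K/W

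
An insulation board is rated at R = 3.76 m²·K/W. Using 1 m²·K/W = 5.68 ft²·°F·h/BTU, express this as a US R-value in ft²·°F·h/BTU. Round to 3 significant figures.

21.4 ft²·°F·h/BTU

R_US = 3.76 × 5.68 = 21.36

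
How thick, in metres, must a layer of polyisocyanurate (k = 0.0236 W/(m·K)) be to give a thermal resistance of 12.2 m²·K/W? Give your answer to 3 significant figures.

L = R·k = 12.2 × 0.0236 = 0.2879 m

0.288 m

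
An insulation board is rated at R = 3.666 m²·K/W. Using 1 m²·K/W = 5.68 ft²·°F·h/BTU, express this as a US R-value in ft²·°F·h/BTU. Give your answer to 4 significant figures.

R_US = 3.666 × 5.68 = 20.823

20.82 ft²·°F·h/BTU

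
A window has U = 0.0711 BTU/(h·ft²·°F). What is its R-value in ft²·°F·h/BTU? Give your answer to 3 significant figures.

R = 1/U = 1/0.0711 = 14.06

14.1 ft²·°F·h/BTU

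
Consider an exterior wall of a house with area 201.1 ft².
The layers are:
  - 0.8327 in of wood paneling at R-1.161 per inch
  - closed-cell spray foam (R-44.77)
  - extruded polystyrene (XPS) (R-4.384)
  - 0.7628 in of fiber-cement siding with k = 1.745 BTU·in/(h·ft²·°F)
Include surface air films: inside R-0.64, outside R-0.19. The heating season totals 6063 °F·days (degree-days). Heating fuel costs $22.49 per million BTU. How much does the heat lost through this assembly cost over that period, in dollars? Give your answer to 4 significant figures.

0.8327 × 1.161 = 0.96676
0.7628/1.745 = 0.43713
R_total = 0.64 + 0.96676 + 44.77 + 4.384 + 0.43713 + 0.19 = 51.388 ft²·°F·h/BTU
E = A × HDD × 24 / R = 201.1 × 6063 × 24 / 51.388 = 569440 BTU
Cost = 569440/10⁶ × 22.49 = $12.807

12.81 dollars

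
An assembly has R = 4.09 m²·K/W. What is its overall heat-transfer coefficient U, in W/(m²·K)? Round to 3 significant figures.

U = 1/R = 1/4.09 = 0.2445

0.244 W/(m²·K)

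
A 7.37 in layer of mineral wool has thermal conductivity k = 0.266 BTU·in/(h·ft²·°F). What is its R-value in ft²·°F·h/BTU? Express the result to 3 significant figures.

R = L/k = 7.37/0.266 = 27.71 ft²·°F·h/BTU

27.7 ft²·°F·h/BTU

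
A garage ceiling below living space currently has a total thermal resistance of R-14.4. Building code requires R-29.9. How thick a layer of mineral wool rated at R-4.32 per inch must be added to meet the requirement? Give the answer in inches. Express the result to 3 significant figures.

ΔR = 29.9 − 14.4 = 15.5 ft²·°F·h/BTU
L = ΔR / (R/in) = 15.5/4.32 = 3.588 in

3.59 in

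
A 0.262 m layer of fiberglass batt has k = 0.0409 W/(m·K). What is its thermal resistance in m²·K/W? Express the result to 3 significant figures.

6.41 m²·K/W

R = L/k = 0.262/0.0409 = 6.406 m²·K/W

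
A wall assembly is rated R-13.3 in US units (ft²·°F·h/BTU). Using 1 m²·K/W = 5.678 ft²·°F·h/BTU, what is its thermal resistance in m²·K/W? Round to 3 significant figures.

2.34 m²·K/W

R_SI = 13.3/5.678 = 2.342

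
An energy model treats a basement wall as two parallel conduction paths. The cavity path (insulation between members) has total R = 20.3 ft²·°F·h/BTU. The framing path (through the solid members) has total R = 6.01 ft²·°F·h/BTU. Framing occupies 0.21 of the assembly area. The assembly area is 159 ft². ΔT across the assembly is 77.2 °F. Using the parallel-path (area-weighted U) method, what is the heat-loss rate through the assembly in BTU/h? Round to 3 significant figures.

U_eff = 0.79/20.3 + 0.21/6.01 = 0.03892 + 0.03494 = 0.07386
R_eff = 1/U_eff = 13.54 ft²·°F·h/BTU
Q = 159 × 77.2 / 13.54 = 906.6 BTU/h

907 BTU/h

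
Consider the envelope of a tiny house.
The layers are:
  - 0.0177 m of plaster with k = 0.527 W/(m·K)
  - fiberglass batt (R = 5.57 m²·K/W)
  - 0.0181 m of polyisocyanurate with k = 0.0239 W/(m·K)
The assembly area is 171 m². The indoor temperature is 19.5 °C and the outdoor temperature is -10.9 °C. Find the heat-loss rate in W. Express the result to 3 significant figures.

0.0177/0.527 = 0.03359
0.0181/0.0239 = 0.7573
R_total = 0.03359 + 5.57 + 0.7573 = 6.361 m²·K/W
Q = A·ΔT/R = 171 × (19.5 − (-10.9)) / 6.361 = 817.2 W

817 W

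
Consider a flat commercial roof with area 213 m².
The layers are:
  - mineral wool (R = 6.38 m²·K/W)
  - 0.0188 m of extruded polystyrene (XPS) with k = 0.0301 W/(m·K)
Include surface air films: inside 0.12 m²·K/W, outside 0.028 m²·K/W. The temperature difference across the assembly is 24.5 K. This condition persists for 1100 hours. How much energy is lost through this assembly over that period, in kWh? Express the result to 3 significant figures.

803 kWh

0.0188/0.0301 = 0.6246
R_total = 0.12 + 6.38 + 0.6246 + 0.028 = 7.153 m²·K/W
Q = 213 × 24.5 / 7.153 = 729.6 W
E = 729.6 W × 1100 h / 1000 = 802.6 kWh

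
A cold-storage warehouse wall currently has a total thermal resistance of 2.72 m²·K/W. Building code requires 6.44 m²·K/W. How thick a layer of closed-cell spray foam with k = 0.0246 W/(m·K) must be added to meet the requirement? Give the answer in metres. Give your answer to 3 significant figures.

0.0915 m

ΔR = 6.44 − 2.72 = 3.72 m²·K/W
L = ΔR × k = 3.72 × 0.0246 = 0.09151 m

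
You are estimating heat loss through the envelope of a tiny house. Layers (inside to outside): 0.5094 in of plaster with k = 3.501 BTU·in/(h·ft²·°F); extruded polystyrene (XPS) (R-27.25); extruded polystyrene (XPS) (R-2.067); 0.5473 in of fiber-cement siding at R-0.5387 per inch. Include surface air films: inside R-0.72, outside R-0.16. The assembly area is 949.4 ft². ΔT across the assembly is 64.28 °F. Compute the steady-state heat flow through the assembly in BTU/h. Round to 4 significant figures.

0.5094/3.501 = 0.1455
0.5473 × 0.5387 = 0.29483
R_total = 0.72 + 0.1455 + 27.25 + 2.067 + 0.29483 + 0.16 = 30.637 ft²·°F·h/BTU
Q = A·ΔT/R = 949.4 × 64.28 / 30.637 = 1991.9 BTU/h

1992 BTU/h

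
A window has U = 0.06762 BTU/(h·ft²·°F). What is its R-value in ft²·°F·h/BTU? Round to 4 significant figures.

R = 1/U = 1/0.06762 = 14.789

14.79 ft²·°F·h/BTU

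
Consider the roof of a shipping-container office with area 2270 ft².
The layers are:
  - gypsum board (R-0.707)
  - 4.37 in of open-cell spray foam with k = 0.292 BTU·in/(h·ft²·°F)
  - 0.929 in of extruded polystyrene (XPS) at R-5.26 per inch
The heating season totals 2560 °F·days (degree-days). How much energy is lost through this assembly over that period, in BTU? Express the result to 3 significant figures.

6780000 BTU

4.37/0.292 = 14.97
0.929 × 5.26 = 4.887
R_total = 0.707 + 14.97 + 4.887 = 20.56 ft²·°F·h/BTU
E = A × HDD × 24 / R = 2270 × 2560 × 24 / 20.56 = 6784000 BTU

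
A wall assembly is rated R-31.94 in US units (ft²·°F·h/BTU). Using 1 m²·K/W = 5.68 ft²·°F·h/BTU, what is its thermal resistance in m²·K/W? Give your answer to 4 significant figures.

R_SI = 31.94/5.68 = 5.6232

5.623 m²·K/W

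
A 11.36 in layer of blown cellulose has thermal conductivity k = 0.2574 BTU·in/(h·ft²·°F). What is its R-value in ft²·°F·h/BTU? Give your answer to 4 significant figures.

R = L/k = 11.36/0.2574 = 44.134 ft²·°F·h/BTU

44.13 ft²·°F·h/BTU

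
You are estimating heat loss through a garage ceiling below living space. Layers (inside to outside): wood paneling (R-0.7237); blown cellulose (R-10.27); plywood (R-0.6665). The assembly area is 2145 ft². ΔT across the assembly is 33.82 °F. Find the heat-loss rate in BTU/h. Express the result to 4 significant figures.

R_total = 0.7237 + 10.27 + 0.6665 = 11.66 ft²·°F·h/BTU
Q = A·ΔT/R = 2145 × 33.82 / 11.66 = 6221.5 BTU/h

6221 BTU/h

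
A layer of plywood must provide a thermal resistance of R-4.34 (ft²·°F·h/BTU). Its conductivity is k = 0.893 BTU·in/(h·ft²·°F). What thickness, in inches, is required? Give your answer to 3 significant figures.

L = R × k = 4.34 × 0.893 = 3.876 in

3.88 in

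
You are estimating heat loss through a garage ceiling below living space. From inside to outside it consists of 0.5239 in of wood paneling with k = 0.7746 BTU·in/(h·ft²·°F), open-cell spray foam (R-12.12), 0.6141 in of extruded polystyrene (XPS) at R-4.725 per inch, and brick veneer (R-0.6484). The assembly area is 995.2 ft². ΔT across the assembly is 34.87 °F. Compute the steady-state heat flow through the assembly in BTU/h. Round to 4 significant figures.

2123 BTU/h

0.5239/0.7746 = 0.67635
0.6141 × 4.725 = 2.9016
R_total = 0.67635 + 12.12 + 2.9016 + 0.6484 = 16.346 ft²·°F·h/BTU
Q = A·ΔT/R = 995.2 × 34.87 / 16.346 = 2123 BTU/h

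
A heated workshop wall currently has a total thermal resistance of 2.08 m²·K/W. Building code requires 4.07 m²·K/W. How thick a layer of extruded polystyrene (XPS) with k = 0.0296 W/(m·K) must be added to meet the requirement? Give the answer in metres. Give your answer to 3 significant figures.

ΔR = 4.07 − 2.08 = 1.99 m²·K/W
L = ΔR × k = 1.99 × 0.0296 = 0.0589 m

0.0589 m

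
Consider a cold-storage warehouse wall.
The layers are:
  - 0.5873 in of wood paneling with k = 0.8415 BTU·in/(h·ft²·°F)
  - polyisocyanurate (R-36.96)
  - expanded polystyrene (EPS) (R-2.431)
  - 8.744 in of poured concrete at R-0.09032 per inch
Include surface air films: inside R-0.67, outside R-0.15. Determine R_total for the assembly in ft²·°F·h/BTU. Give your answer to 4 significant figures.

0.5873/0.8415 = 0.69792
8.744 × 0.09032 = 0.78976
R_total = 0.67 + 0.69792 + 36.96 + 2.431 + 0.78976 + 0.15 = 41.699 ft²·°F·h/BTU

41.70 ft²·°F·h/BTU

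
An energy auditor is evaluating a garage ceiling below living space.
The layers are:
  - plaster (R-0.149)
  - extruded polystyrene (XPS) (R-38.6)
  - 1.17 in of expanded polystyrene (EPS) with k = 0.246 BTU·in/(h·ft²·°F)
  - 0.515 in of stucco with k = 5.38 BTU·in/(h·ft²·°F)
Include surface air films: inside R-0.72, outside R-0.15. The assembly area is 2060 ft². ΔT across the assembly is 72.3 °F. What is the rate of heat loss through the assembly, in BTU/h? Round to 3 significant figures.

3350 BTU/h

1.17/0.246 = 4.756
0.515/5.38 = 0.09572
R_total = 0.72 + 0.149 + 38.6 + 4.756 + 0.09572 + 0.15 = 44.47 ft²·°F·h/BTU
Q = A·ΔT/R = 2060 × 72.3 / 44.47 = 3349 BTU/h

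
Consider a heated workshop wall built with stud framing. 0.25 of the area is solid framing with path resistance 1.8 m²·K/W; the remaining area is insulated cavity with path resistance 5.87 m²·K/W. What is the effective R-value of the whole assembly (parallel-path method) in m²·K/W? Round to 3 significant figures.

U_eff = 0.75/5.87 + 0.25/1.8 = 0.1278 + 0.1389 = 0.2667
R_eff = 1/U_eff = 3.75 m²·K/W

3.75 m²·K/W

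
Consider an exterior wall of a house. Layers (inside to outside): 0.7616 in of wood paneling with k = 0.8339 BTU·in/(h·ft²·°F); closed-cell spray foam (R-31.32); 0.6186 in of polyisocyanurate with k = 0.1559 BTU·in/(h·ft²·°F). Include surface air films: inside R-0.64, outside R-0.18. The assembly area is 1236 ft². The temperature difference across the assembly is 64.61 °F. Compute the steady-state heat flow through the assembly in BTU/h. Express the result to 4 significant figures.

0.7616/0.8339 = 0.9133
0.6186/0.1559 = 3.9679
R_total = 0.64 + 0.9133 + 31.32 + 3.9679 + 0.18 = 37.021 ft²·°F·h/BTU
Q = A·ΔT/R = 1236 × 64.61 / 37.021 = 2157.1 BTU/h

2157 BTU/h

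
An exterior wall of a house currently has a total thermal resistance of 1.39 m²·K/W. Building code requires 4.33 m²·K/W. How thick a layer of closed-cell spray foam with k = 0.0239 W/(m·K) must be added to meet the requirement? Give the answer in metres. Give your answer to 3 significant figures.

0.0703 m

ΔR = 4.33 − 1.39 = 2.94 m²·K/W
L = ΔR × k = 2.94 × 0.0239 = 0.07027 m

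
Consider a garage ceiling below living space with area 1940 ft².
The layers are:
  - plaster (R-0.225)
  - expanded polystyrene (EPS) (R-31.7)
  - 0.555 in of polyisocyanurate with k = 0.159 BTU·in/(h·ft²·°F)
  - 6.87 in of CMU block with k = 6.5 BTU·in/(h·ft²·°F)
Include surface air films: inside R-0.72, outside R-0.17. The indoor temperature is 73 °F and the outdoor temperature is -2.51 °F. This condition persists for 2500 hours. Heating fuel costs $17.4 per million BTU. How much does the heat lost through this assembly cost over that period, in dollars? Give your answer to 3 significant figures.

171 dollars

0.555/0.159 = 3.491
6.87/6.5 = 1.057
R_total = 0.72 + 0.225 + 31.7 + 3.491 + 1.057 + 0.17 = 37.36 ft²·°F·h/BTU
Q = 1940 × (73 − (-2.51)) / 37.36 = 3921 BTU/h
E = 3921 × 2500 = 9802000 BTU
Cost = 9802000/10⁶ × 17.4 = $170.6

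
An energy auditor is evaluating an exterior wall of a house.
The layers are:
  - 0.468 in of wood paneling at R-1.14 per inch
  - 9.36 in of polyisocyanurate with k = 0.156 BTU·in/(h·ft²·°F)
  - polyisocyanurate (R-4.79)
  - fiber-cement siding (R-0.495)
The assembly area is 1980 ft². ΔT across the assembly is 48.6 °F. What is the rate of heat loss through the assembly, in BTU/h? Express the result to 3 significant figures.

0.468 × 1.14 = 0.5335
9.36/0.156 = 60
R_total = 0.5335 + 60 + 4.79 + 0.495 = 65.82 ft²·°F·h/BTU
Q = A·ΔT/R = 1980 × 48.6 / 65.82 = 1462 BTU/h

1460 BTU/h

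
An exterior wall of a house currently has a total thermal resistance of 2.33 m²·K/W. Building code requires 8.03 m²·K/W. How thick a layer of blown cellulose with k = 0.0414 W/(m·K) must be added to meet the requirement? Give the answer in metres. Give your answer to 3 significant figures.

ΔR = 8.03 − 2.33 = 5.7 m²·K/W
L = ΔR × k = 5.7 × 0.0414 = 0.236 m

0.236 m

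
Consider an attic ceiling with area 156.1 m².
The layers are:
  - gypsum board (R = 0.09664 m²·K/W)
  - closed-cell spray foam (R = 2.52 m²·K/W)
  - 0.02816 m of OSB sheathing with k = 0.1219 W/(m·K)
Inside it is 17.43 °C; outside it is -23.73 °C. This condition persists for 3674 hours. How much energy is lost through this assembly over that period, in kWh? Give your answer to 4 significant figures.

8290 kWh

0.02816/0.1219 = 0.23101
R_total = 0.09664 + 2.52 + 0.23101 = 2.8476 m²·K/W
Q = 156.1 × (17.43 − (-23.73)) / 2.8476 = 2256.3 W
E = 2256.3 W × 3674 h / 1000 = 8289.6 kWh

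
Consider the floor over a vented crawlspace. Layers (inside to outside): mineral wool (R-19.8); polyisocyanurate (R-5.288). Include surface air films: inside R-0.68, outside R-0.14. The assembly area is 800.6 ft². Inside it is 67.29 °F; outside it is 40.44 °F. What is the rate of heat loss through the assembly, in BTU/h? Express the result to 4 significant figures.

R_total = 0.68 + 19.8 + 5.288 + 0.14 = 25.908 ft²·°F·h/BTU
Q = A·ΔT/R = 800.6 × (67.29 − 40.44) / 25.908 = 829.71 BTU/h

829.7 BTU/h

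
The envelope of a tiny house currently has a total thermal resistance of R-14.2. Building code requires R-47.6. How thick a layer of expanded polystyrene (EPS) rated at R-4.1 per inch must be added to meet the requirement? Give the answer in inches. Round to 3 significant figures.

8.15 in

ΔR = 47.6 − 14.2 = 33.4 ft²·°F·h/BTU
L = ΔR / (R/in) = 33.4/4.1 = 8.146 in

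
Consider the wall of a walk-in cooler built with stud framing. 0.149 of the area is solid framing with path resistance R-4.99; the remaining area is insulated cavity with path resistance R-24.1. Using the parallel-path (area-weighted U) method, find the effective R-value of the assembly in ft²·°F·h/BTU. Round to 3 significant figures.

15.3 ft²·°F·h/BTU

U_eff = 0.851/24.1 + 0.149/4.99 = 0.03531 + 0.02986 = 0.06517
R_eff = 1/U_eff = 15.34 ft²·°F·h/BTU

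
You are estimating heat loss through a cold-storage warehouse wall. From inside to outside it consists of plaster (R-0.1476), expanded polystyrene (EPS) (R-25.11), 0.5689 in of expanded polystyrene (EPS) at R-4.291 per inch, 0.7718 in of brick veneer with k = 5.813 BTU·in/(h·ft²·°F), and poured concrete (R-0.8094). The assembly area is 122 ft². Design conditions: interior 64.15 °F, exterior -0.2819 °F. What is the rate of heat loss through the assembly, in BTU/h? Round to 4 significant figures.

0.5689 × 4.291 = 2.4411
0.7718/5.813 = 0.13277
R_total = 0.1476 + 25.11 + 2.4411 + 0.13277 + 0.8094 = 28.641 ft²·°F·h/BTU
Q = A·ΔT/R = 122 × (64.15 − (-0.2819)) / 28.641 = 274.46 BTU/h

274.5 BTU/h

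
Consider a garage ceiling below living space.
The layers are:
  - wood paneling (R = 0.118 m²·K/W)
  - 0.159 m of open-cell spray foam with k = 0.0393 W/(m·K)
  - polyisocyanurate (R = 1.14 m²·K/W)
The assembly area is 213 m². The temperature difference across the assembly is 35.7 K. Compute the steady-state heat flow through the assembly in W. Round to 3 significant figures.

1430 W

0.159/0.0393 = 4.046
R_total = 0.118 + 4.046 + 1.14 = 5.304 m²·K/W
Q = A·ΔT/R = 213 × 35.7 / 5.304 = 1434 W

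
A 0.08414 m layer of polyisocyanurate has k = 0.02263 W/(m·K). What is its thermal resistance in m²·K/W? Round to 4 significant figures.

3.718 m²·K/W

R = L/k = 0.08414/0.02263 = 3.7181 m²·K/W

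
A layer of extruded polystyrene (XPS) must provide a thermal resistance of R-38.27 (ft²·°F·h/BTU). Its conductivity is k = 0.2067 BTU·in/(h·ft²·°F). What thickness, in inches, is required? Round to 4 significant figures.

7.910 in

L = R × k = 38.27 × 0.2067 = 7.9104 in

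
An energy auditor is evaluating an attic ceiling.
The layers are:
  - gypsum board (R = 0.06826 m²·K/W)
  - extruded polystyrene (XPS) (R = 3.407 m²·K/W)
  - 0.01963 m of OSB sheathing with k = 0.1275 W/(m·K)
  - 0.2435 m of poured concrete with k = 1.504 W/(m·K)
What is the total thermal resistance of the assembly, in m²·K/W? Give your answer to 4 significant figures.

3.791 m²·K/W

0.01963/0.1275 = 0.15396
0.2435/1.504 = 0.1619
R_total = 0.06826 + 3.407 + 0.15396 + 0.1619 = 3.7911 m²·K/W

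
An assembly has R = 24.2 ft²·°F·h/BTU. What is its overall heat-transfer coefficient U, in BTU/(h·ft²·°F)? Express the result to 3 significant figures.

0.0413 BTU/(h·ft²·°F)

U = 1/R = 1/24.2 = 0.04132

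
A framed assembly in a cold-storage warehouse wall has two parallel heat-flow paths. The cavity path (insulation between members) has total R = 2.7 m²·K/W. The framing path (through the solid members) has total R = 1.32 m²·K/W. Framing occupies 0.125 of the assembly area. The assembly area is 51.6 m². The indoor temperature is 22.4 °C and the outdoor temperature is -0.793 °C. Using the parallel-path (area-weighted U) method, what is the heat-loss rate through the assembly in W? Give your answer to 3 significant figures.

501 W

U_eff = 0.875/2.7 + 0.125/1.32 = 0.3241 + 0.0947 = 0.4188
R_eff = 1/U_eff = 2.388 m²·K/W
Q = 51.6 × (22.4 − (-0.793)) / 2.388 = 501.2 W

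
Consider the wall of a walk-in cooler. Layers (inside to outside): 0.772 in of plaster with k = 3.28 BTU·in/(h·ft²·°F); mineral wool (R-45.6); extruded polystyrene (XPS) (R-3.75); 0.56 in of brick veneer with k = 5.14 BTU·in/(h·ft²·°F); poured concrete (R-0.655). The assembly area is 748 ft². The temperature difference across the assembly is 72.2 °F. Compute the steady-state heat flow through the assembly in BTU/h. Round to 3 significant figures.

0.772/3.28 = 0.2354
0.56/5.14 = 0.1089
R_total = 0.2354 + 45.6 + 3.75 + 0.1089 + 0.655 = 50.35 ft²·°F·h/BTU
Q = A·ΔT/R = 748 × 72.2 / 50.35 = 1073 BTU/h

1070 BTU/h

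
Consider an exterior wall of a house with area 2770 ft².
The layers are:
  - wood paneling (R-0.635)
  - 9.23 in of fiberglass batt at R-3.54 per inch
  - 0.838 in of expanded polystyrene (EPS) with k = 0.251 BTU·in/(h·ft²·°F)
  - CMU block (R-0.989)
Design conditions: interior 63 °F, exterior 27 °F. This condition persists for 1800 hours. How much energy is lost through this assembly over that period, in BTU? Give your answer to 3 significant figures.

4770000 BTU

9.23 × 3.54 = 32.67
0.838/0.251 = 3.339
R_total = 0.635 + 32.67 + 3.339 + 0.989 = 37.64 ft²·°F·h/BTU
Q = 2770 × (63 − 27) / 37.64 = 2650 BTU/h
E = 2650 × 1800 = 4769000 BTU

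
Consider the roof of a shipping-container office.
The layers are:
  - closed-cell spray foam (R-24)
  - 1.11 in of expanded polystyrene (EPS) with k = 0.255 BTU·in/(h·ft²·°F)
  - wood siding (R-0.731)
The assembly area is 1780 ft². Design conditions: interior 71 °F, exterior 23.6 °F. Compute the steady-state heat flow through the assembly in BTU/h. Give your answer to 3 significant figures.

2900 BTU/h

1.11/0.255 = 4.353
R_total = 24 + 4.353 + 0.731 = 29.08 ft²·°F·h/BTU
Q = A·ΔT/R = 1780 × (71 − 23.6) / 29.08 = 2901 BTU/h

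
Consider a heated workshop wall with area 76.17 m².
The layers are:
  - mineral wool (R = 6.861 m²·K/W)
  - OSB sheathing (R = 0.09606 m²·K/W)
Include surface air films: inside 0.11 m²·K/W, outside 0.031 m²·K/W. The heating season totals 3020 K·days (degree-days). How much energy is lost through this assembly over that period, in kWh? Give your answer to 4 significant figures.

R_total = 0.11 + 6.861 + 0.09606 + 0.031 = 7.0981 m²·K/W
E = A × HDD × 24 / R / 1000 = 76.17 × 3020 × 24 / 7.0981 / 1000 = 777.79 kWh

777.8 kWh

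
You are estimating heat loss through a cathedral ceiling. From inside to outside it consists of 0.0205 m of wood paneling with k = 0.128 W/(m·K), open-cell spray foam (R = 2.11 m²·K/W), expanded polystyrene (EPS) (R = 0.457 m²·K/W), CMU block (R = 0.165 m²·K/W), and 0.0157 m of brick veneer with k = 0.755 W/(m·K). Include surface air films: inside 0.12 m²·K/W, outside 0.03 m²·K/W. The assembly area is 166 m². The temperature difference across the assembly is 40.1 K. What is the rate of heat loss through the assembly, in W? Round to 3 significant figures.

2170 W

0.0205/0.128 = 0.1602
0.0157/0.755 = 0.02079
R_total = 0.12 + 0.1602 + 2.11 + 0.457 + 0.165 + 0.02079 + 0.03 = 3.063 m²·K/W
Q = A·ΔT/R = 166 × 40.1 / 3.063 = 2173 W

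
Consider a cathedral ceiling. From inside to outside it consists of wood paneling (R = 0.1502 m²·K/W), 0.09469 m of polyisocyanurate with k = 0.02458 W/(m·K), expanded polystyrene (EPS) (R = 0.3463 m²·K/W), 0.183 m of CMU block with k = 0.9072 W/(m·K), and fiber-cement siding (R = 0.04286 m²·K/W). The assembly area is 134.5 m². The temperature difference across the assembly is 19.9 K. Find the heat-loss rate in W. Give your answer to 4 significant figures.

582.7 W

0.09469/0.02458 = 3.8523
0.183/0.9072 = 0.20172
R_total = 0.1502 + 3.8523 + 0.3463 + 0.20172 + 0.04286 = 4.5934 m²·K/W
Q = A·ΔT/R = 134.5 × 19.9 / 4.5934 = 582.69 W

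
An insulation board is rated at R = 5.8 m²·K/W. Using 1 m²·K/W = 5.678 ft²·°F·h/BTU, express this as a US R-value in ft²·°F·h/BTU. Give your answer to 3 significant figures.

32.9 ft²·°F·h/BTU

R_US = 5.8 × 5.678 = 32.93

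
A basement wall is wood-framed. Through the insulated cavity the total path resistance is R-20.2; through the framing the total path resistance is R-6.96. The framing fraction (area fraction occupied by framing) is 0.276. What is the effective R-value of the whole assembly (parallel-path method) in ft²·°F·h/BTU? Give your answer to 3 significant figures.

13.2 ft²·°F·h/BTU

U_eff = 0.724/20.2 + 0.276/6.96 = 0.03584 + 0.03966 = 0.0755
R_eff = 1/U_eff = 13.25 ft²·°F·h/BTU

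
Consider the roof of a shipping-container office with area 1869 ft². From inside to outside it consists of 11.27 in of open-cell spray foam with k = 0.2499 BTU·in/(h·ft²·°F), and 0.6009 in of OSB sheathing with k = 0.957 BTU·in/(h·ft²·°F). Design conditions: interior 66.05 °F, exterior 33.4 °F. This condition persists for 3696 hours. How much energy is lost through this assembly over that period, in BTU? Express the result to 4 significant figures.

4932000 BTU

11.27/0.2499 = 45.098
0.6009/0.957 = 0.6279
R_total = 45.098 + 0.6279 = 45.726 ft²·°F·h/BTU
Q = 1869 × (66.05 − 33.4) / 45.726 = 1334.5 BTU/h
E = 1334.5 × 3696 = 4932400 BTU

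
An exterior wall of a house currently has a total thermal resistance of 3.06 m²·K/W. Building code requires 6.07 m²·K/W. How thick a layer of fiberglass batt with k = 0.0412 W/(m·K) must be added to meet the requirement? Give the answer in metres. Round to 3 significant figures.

0.124 m

ΔR = 6.07 − 3.06 = 3.01 m²·K/W
L = ΔR × k = 3.01 × 0.0412 = 0.124 m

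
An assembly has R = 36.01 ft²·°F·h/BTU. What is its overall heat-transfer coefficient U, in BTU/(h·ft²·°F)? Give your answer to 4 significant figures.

0.02777 BTU/(h·ft²·°F)

U = 1/R = 1/36.01 = 0.02777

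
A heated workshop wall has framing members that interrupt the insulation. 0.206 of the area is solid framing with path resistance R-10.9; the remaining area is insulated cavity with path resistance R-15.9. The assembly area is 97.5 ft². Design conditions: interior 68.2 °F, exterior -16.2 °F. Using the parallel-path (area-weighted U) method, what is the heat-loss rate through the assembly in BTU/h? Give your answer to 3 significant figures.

566 BTU/h

U_eff = 0.794/15.9 + 0.206/10.9 = 0.04994 + 0.0189 = 0.06884
R_eff = 1/U_eff = 14.53 ft²·°F·h/BTU
Q = 97.5 × (68.2 − (-16.2)) / 14.53 = 566.5 BTU/h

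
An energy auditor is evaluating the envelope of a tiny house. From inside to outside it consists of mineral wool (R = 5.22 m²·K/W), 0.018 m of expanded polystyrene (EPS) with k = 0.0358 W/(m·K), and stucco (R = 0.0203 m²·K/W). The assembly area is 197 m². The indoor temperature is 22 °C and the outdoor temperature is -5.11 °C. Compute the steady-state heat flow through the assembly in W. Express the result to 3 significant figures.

0.018/0.0358 = 0.5028
R_total = 5.22 + 0.5028 + 0.0203 = 5.743 m²·K/W
Q = A·ΔT/R = 197 × (22 − (-5.11)) / 5.743 = 929.9 W

930 W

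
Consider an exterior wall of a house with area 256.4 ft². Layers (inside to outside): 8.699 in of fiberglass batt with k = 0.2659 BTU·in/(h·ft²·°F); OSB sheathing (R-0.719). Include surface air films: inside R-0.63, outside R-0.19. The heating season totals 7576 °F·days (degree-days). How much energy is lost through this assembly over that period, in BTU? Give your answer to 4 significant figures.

8.699/0.2659 = 32.715
R_total = 0.63 + 32.715 + 0.719 + 0.19 = 34.254 ft²·°F·h/BTU
E = A × HDD × 24 / R = 256.4 × 7576 × 24 / 34.254 = 1361000 BTU

1361000 BTU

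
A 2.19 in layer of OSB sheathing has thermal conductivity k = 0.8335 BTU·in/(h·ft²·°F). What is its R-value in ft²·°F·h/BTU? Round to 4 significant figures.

2.627 ft²·°F·h/BTU

R = L/k = 2.19/0.8335 = 2.6275 ft²·°F·h/BTU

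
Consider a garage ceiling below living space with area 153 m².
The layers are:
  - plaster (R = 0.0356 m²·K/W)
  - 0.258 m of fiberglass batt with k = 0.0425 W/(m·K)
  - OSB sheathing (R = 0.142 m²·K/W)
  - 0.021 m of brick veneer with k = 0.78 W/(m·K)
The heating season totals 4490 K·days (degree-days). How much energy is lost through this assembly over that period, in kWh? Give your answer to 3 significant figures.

2630 kWh

0.258/0.0425 = 6.071
0.021/0.78 = 0.02692
R_total = 0.0356 + 6.071 + 0.142 + 0.02692 = 6.275 m²·K/W
E = A × HDD × 24 / R / 1000 = 153 × 4490 × 24 / 6.275 / 1000 = 2627 kWh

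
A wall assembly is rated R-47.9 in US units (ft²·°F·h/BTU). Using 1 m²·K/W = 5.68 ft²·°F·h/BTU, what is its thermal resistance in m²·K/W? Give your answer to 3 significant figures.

R_SI = 47.9/5.68 = 8.433

8.43 m²·K/W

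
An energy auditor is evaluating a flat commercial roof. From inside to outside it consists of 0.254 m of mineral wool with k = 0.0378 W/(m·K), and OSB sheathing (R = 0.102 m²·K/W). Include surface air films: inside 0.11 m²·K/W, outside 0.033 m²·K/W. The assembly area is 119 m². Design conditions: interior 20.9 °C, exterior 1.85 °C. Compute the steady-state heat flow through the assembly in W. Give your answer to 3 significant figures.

0.254/0.0378 = 6.72
R_total = 0.11 + 6.72 + 0.102 + 0.033 = 6.965 m²·K/W
Q = A·ΔT/R = 119 × (20.9 − 1.85) / 6.965 = 325.5 W

325 W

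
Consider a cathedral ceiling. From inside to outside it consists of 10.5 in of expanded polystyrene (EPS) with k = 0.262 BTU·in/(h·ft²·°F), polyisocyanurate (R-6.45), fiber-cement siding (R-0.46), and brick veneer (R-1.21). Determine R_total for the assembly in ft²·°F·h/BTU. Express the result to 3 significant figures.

10.5/0.262 = 40.08
R_total = 40.08 + 6.45 + 0.46 + 1.21 = 48.2 ft²·°F·h/BTU

48.2 ft²·°F·h/BTU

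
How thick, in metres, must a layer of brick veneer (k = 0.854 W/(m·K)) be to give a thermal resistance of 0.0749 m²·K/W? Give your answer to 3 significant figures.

L = R·k = 0.0749 × 0.854 = 0.06396 m

0.0640 m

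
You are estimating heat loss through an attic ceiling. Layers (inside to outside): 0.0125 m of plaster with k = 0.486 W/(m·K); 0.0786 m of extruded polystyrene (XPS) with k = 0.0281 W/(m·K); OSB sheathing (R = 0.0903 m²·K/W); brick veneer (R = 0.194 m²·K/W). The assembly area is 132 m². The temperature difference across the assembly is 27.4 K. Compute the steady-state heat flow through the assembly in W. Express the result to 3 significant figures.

0.0125/0.486 = 0.02572
0.0786/0.0281 = 2.797
R_total = 0.02572 + 2.797 + 0.0903 + 0.194 = 3.107 m²·K/W
Q = A·ΔT/R = 132 × 27.4 / 3.107 = 1164 W

1160 W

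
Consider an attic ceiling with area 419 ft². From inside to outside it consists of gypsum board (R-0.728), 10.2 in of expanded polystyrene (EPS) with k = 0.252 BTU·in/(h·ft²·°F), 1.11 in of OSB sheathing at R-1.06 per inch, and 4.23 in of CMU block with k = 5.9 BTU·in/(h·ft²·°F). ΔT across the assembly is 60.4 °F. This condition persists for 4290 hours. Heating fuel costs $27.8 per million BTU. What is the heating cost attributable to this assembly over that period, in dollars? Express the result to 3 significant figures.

70.0 dollars

10.2/0.252 = 40.48
1.11 × 1.06 = 1.177
4.23/5.9 = 0.7169
R_total = 0.728 + 40.48 + 1.177 + 0.7169 = 43.1 ft²·°F·h/BTU
Q = 419 × 60.4 / 43.1 = 587.2 BTU/h
E = 587.2 × 4290 = 2519000 BTU
Cost = 2519000/10⁶ × 27.8 = $70.03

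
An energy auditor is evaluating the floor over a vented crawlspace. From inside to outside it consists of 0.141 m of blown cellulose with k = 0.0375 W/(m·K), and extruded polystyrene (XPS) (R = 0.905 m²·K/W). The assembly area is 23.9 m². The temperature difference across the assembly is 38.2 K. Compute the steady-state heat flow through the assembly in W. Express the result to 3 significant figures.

0.141/0.0375 = 3.76
R_total = 3.76 + 0.905 = 4.665 m²·K/W
Q = A·ΔT/R = 23.9 × 38.2 / 4.665 = 195.7 W

196 W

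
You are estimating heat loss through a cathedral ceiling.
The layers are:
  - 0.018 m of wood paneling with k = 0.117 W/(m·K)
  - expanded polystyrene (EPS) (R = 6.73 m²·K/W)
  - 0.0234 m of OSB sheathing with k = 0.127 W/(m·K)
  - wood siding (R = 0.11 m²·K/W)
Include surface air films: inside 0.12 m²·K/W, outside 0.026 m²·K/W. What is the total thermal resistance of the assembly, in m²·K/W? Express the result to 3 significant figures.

0.018/0.117 = 0.1538
0.0234/0.127 = 0.1843
R_total = 0.12 + 0.1538 + 6.73 + 0.1843 + 0.11 + 0.026 = 7.324 m²·K/W

7.32 m²·K/W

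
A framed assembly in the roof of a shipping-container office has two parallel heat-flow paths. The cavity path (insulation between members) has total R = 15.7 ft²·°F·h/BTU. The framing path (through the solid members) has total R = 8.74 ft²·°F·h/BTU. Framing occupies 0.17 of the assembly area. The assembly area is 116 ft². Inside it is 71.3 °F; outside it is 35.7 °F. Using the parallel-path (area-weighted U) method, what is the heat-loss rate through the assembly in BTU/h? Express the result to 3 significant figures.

U_eff = 0.83/15.7 + 0.17/8.74 = 0.05287 + 0.01945 = 0.07232
R_eff = 1/U_eff = 13.83 ft²·°F·h/BTU
Q = 116 × (71.3 − 35.7) / 13.83 = 298.6 BTU/h

299 BTU/h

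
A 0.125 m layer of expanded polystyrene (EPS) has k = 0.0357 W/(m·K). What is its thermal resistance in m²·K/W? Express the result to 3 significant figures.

R = L/k = 0.125/0.0357 = 3.501 m²·K/W

3.50 m²·K/W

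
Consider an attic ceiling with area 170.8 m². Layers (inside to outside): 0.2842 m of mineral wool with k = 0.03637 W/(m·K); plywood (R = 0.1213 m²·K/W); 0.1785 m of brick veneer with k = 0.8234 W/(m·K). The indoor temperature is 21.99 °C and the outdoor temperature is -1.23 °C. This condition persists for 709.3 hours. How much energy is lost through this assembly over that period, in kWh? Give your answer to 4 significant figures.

0.2842/0.03637 = 7.8141
0.1785/0.8234 = 0.21678
R_total = 7.8141 + 0.1213 + 0.21678 = 8.1522 m²·K/W
Q = 170.8 × (21.99 − (-1.23)) / 8.1522 = 486.49 W
E = 486.49 W × 709.3 h / 1000 = 345.07 kWh

345.1 kWh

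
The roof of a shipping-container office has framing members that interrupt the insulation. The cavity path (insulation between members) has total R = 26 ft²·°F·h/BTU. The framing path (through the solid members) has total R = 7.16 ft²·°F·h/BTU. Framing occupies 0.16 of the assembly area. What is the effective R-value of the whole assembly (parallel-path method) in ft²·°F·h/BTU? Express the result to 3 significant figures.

U_eff = 0.84/26 + 0.16/7.16 = 0.03231 + 0.02235 = 0.05465
R_eff = 1/U_eff = 18.3 ft²·°F·h/BTU

18.3 ft²·°F·h/BTU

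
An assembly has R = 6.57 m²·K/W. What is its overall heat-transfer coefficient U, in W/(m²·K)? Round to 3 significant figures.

0.152 W/(m²·K)

U = 1/R = 1/6.57 = 0.1522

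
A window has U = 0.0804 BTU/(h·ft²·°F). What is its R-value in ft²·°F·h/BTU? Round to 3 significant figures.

12.4 ft²·°F·h/BTU

R = 1/U = 1/0.0804 = 12.44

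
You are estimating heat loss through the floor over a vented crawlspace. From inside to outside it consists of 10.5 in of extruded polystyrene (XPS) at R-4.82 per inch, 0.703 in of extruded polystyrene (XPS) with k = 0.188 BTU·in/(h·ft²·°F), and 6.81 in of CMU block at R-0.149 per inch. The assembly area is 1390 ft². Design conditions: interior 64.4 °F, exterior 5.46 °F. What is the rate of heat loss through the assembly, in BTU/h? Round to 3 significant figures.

1480 BTU/h

10.5 × 4.82 = 50.61
0.703/0.188 = 3.739
6.81 × 0.149 = 1.015
R_total = 50.61 + 3.739 + 1.015 = 55.36 ft²·°F·h/BTU
Q = A·ΔT/R = 1390 × (64.4 − 5.46) / 55.36 = 1480 BTU/h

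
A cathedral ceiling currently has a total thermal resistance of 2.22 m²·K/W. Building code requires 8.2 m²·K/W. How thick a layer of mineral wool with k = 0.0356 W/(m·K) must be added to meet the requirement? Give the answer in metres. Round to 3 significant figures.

0.213 m

ΔR = 8.2 − 2.22 = 5.98 m²·K/W
L = ΔR × k = 5.98 × 0.0356 = 0.2129 m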